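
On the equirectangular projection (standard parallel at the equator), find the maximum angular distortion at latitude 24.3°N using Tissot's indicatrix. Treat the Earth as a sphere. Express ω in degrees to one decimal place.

In the plate carrée (x = Rλ, y = Rφ), meridians are true-scale (h = 1) and parallels are stretched by k = sec φ.
At 24.3°: h = 1.000, k = 1.097; principal scales a = 1.097, b = 1.000.
sin(ω/2) = (a − b)/(a + b) = 0.09721/2.097 = 0.04635, so ω = 2 arcsin(0.04635) ≈ 5.3°.

5.3°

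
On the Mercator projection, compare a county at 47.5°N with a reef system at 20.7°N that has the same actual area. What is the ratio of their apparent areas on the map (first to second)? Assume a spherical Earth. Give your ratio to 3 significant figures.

1.92

Mercator areal scale is sec²φ.
At 47.5°: sec²(47.5°) = 1/0.6756² = 2.191.
At 20.7°: sec²(20.7°) = 1/0.9354² = 1.143.
Ratio = 2.191/1.143 = cos²(20.7°)/cos²(47.5°) ≈ 1.92.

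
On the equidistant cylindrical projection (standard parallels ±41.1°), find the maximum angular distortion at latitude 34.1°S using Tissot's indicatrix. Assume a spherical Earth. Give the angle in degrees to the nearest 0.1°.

With standard parallel φ₀ = 41.1°, the equirectangular projection gives x = Rλ cos φ₀, y = Rφ, so h = 1 and k = cos 41.1° / cos φ.
At 34.1°: h = 1.000, k = 0.9100; principal scales a = 1.000, b = 0.9100.
sin(ω/2) = (a − b)/(a + b) = 0.08997/1.910 = 0.04710, so ω = 2 arcsin(0.04710) ≈ 5.4°.

5.4°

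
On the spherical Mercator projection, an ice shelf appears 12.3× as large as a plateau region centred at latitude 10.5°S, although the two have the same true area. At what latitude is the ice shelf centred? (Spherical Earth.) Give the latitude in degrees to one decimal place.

73.7°

For equal true areas on Mercator, apparent areas scale as sec²φ, so the ratio is cos²φ₂ / cos²φ₁.
cos²φ₂ / cos²φ₁ = 12.3  ⇒  cos φ₁ = cos 10.5° / √12.3 = 0.9833/3.507 = 0.2804.
φ₁ = arccos(0.2804) ≈ 73.7°.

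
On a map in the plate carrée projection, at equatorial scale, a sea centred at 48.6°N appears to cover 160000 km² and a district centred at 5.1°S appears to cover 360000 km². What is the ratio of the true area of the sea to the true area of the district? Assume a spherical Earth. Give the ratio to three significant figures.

0.295

On the plate carrée, areal scale = h·k = 1 × sec φ, so true area = apparent × cos φ.
True area of sea: 160000 × cos(48.6°) = 160000 × 0.6613 = 105800 km².
True area of district: 360000 × cos(5.1°) = 360000 × 0.9960 = 358600 km².
Ratio = 105800 / 358600 ≈ 0.295.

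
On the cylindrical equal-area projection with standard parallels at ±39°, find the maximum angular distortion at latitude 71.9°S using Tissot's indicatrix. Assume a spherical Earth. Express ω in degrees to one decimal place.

92.8°

A cylindrical equal-area projection with standard parallel φ₀ has meridian scale h = cos φ / cos φ₀ and parallel scale k = cos φ₀ / cos φ (so areas are preserved, h·k = 1).
At 71.9°: h = 0.3998, k = 2.501; principal scales a = 2.501, b = 0.3998.
sin(ω/2) = (a − b)/(a + b) = 2.102/2.901 = 0.7244, so ω = 2 arcsin(0.7244) ≈ 92.8°.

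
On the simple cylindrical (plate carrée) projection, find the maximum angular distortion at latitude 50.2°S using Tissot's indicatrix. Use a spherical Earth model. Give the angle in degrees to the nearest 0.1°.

25.4°

In the plate carrée (x = Rλ, y = Rφ), meridians are true-scale (h = 1) and parallels are stretched by k = sec φ.
At 50.2°: h = 1.000, k = 1.562; principal scales a = 1.562, b = 1.000.
sin(ω/2) = (a − b)/(a + b) = 0.5622/2.562 = 0.2194, so ω = 2 arcsin(0.2194) ≈ 25.4°.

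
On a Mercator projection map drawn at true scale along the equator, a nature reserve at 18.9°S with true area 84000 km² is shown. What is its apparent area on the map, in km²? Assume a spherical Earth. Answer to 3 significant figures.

93800 km²

The Mercator projection is conformal; its linear scale factor is the same in every direction and equals sec φ = 1/cos φ.
Areal scale = k² = sec²φ = 1/cos²(18.9°) = 1/0.9461² = 1.117.
Apparent area = 84000 × 1.117 ≈ 93800 km².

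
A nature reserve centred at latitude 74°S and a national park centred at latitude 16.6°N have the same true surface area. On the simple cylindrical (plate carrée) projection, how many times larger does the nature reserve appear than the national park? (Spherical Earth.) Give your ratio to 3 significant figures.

Plate carrée maps x = Rλ, y = Rφ. The meridian scale is h = 1 and the parallel scale is k = 1/cos φ = sec φ.
Areal scale at 74°: h·k = 1.000 × 3.628 = 3.628.
Areal scale at 16.6°: h·k = 1.000 × 1.043 = 1.043.
Ratio = 3.628/1.043 ≈ 3.48.

3.48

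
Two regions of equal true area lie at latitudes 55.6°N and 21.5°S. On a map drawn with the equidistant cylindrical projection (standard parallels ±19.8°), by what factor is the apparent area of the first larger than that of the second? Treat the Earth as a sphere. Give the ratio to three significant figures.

The equidistant cylindrical projection with φ₀ = 19.8° has h = 1 (meridians true) and k = cos φ₀ / cos φ along parallels.
Areal scale at 55.6°: h·k = 1.000 × 1.665 = 1.665.
Areal scale at 21.5°: h·k = 1.000 × 1.011 = 1.011.
Ratio = 1.665/1.011 ≈ 1.65.

1.65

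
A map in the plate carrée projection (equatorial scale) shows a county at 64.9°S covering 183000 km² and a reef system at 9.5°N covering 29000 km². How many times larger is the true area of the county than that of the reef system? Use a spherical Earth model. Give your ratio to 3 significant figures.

2.71

On the plate carrée, areal scale = h·k = 1 × sec φ, so true area = apparent × cos φ.
True area of county: 183000 × cos(64.9°) = 183000 × 0.4242 = 77630 km².
True area of reef system: 29000 × cos(9.5°) = 29000 × 0.9863 = 28600 km².
Ratio = 77630 / 28600 ≈ 2.71.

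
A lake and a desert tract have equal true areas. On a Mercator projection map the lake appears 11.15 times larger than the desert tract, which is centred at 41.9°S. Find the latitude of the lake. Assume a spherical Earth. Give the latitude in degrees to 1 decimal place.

On Mercator, (apparent₁)/(apparent₂) = sec²φ₁ / sec²φ₂ when true areas are equal.
cos²φ₂ / cos²φ₁ = 11.15  ⇒  cos φ₁ = cos 41.9° / √11.15 = 0.7443/3.339 = 0.2229.
φ₁ = arccos(0.2229) ≈ 77.1°.

77.1°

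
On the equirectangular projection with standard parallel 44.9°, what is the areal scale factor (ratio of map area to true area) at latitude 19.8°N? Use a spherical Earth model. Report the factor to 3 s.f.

0.753

In the equirectangular projection with standard parallel φ₀ = 44.9° (x = Rλ cos φ₀, y = Rφ), meridians are true-scale (h = 1) and the parallel scale is k = cos φ₀ / cos φ.
Areal scale = h·k = 1 × cos φ₀ / cos φ; at 19.8°, h = 1.000, k = 0.7528, so h·k = 0.7528.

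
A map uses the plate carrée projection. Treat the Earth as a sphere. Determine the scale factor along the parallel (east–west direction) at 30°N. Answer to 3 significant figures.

In the plate carrée (x = Rλ, y = Rφ), meridians are true-scale (h = 1) and parallels are stretched by k = sec φ.
k = 1/cos 30° = 1/0.8660 = 1.155.

1.15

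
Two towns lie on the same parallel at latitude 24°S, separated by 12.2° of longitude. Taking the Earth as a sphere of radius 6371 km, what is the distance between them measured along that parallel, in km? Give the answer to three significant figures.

1240 km

Arc length along a parallel = R cos φ · Δλ (with Δλ in radians).
= 6371 × cos 24° × (12.2° × π/180) = 6371 × 0.9135 × 0.2129 ≈ 1240 km.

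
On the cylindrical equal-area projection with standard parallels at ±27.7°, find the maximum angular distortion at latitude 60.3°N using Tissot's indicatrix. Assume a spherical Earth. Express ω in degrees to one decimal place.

For cylindrical equal-area with standard parallel φ₀, h = cos φ / cos φ₀ and k = cos φ₀ / cos φ, so h·k = 1.
At 60.3°: h = 0.5596, k = 1.787; principal scales a = 1.787, b = 0.5596.
sin(ω/2) = (a − b)/(a + b) = 1.227/2.347 = 0.5231, so ω = 2 arcsin(0.5231) ≈ 63.1°.

63.1°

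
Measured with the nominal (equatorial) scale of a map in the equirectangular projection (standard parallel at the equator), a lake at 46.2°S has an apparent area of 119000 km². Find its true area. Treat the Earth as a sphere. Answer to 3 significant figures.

In the plate carrée (x = Rλ, y = Rφ), meridians are true-scale (h = 1) and parallels are stretched by k = sec φ.
Areal scale = h·k = 1 × sec φ; at 46.2°, h = 1.000, k = 1.445, so h·k = 1.445.
True area = apparent / (areal scale) = 119000 / 1.445 ≈ 82400 km².

82400 km²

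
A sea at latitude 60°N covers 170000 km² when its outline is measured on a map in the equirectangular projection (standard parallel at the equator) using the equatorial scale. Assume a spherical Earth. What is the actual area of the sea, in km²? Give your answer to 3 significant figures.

85000 km²

Plate carrée maps x = Rλ, y = Rφ. The meridian scale is h = 1 and the parallel scale is k = 1/cos φ = sec φ.
Areal scale = h·k = 1 × sec φ; at 60°, h = 1.000, k = 2.000, so h·k = 2.000.
True area = apparent / (areal scale) = 170000 / 2.000 ≈ 85000 km².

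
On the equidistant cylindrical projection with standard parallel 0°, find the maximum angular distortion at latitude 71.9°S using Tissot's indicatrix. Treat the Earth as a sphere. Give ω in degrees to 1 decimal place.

63.5°

For the equirectangular projection with φ₀ = 0 (plate carrée), h = 1 along meridians and k = sec φ along parallels.
At 71.9°: h = 1.000, k = 3.219; principal scales a = 3.219, b = 1.000.
sin(ω/2) = (a − b)/(a + b) = 2.219/4.219 = 0.5259, so ω = 2 arcsin(0.5259) ≈ 63.5°.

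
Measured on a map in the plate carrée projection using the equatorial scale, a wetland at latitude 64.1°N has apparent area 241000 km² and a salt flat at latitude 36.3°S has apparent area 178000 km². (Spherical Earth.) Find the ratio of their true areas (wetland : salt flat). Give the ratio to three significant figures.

0.734

On the plate carrée, areal scale = h·k = 1 × sec φ, so true area = apparent × cos φ.
True area of wetland: 241000 × cos(64.1°) = 241000 × 0.4368 = 105300 km².
True area of salt flat: 178000 × cos(36.3°) = 178000 × 0.8059 = 143500 km².
Ratio = 105300 / 143500 ≈ 0.734.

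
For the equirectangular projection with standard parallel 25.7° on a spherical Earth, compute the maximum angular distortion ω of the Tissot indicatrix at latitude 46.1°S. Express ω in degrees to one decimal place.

15.0°

The equidistant cylindrical projection with φ₀ = 25.7° has h = 1 (meridians true) and k = cos φ₀ / cos φ along parallels.
At 46.1°: h = 1.000, k = 1.300; principal scales a = 1.300, b = 1.000.
sin(ω/2) = (a − b)/(a + b) = 0.2995/2.300 = 0.1302, so ω = 2 arcsin(0.1302) ≈ 15.0°.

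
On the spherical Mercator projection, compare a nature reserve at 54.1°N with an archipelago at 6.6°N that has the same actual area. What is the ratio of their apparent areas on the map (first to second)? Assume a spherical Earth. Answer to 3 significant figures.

2.87

Mercator areal scale is sec²φ.
At 54.1°: sec²(54.1°) = 1/0.5864² = 2.908.
At 6.6°: sec²(6.6°) = 1/0.9934² = 1.013.
Ratio = 2.908/1.013 = cos²(6.6°)/cos²(54.1°) ≈ 2.87.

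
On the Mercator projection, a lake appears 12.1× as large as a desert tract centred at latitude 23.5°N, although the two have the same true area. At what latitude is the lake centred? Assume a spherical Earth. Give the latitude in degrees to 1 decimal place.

For equal true areas on Mercator, apparent areas scale as sec²φ, so the ratio is cos²φ₂ / cos²φ₁.
cos²φ₂ / cos²φ₁ = 12.1  ⇒  cos φ₁ = cos 23.5° / √12.1 = 0.9171/3.479 = 0.2636.
φ₁ = arccos(0.2636) ≈ 74.7°.

74.7°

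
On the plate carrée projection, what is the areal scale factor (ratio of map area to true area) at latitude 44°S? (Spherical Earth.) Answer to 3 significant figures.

Plate carrée maps x = Rλ, y = Rφ. The meridian scale is h = 1 and the parallel scale is k = 1/cos φ = sec φ.
Areal scale = h·k = 1 × sec φ; at 44°, h = 1.000, k = 1.390, so h·k = 1.390.

1.39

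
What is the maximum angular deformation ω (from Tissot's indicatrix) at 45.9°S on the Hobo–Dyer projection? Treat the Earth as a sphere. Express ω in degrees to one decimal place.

The Hobo–Dyer projection is cylindrical equal-area with φ₀ = 37.5°. Cylindrical equal-area (φ₀ = 37.5°): h = cos φ / cos 37.5° along meridians, k = cos 37.5° / cos φ along parallels; h·k = 1.
At 45.9°: h = 0.8772, k = 1.140; principal scales a = 1.140, b = 0.8772.
sin(ω/2) = (a − b)/(a + b) = 0.2628/2.017 = 0.1303, so ω = 2 arcsin(0.1303) ≈ 15.0°.

15.0°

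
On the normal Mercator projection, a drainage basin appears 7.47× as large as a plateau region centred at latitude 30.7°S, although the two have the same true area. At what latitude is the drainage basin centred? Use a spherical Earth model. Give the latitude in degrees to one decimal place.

On Mercator, (apparent₁)/(apparent₂) = sec²φ₁ / sec²φ₂ when true areas are equal.
cos²φ₂ / cos²φ₁ = 7.47  ⇒  cos φ₁ = cos 30.7° / √7.47 = 0.8599/2.733 = 0.3146.
φ₁ = arccos(0.3146) ≈ 71.7°.

71.7°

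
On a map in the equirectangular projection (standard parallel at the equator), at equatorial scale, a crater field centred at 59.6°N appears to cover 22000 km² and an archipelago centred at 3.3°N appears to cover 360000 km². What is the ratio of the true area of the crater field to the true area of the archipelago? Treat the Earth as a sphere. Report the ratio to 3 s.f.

0.0310

Plate carrée has h = 1 and k = sec φ, giving areal scale sec φ; true area = (apparent area) · cos φ.
True area of crater field: 22000 × cos(59.6°) = 22000 × 0.5060 = 11130 km².
True area of archipelago: 360000 × cos(3.3°) = 360000 × 0.9983 = 359400 km².
Ratio = 11130 / 359400 ≈ 0.0310.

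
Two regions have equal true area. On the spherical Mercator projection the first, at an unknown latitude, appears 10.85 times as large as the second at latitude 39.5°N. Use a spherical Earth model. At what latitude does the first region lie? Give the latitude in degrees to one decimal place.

On Mercator, (apparent₁)/(apparent₂) = sec²φ₁ / sec²φ₂ when true areas are equal.
cos²φ₂ / cos²φ₁ = 10.85  ⇒  cos φ₁ = cos 39.5° / √10.85 = 0.7716/3.294 = 0.2343.
φ₁ = arccos(0.2343) ≈ 76.5°.

76.5°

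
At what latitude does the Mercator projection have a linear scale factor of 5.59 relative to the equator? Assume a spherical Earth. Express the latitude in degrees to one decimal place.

79.7°

Mercator scale is k = sec φ = 1/cos φ.
1/cos φ = 5.59  ⇒  cos φ = 0.1789  ⇒  φ = arccos(0.1789) ≈ 79.7°.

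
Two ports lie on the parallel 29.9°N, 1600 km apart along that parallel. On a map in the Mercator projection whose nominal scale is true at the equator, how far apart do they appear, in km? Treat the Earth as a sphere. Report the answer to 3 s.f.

Mercator is conformal, so the point scale is isotropic: h = k = sec φ = 1/cos φ.
Along the parallel, k = sec 29.9° = 1/0.8669 = 1.154.
Map distance = 1600 × 1.154 ≈ 1850 km.

1850 km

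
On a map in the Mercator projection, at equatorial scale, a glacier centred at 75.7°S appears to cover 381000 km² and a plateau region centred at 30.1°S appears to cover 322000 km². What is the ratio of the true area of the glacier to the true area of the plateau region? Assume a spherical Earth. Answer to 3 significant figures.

0.0964

Mercator's areal exaggeration is sec²φ; hence true area = (apparent area) · cos²φ.
True area of glacier: 381000 × cos²(75.7°) = 381000 × 0.06101 = 23240 km².
True area of plateau region: 322000 × cos²(30.1°) = 322000 × 0.7485 = 241000 km².
Ratio = 23240 / 241000 ≈ 0.0964.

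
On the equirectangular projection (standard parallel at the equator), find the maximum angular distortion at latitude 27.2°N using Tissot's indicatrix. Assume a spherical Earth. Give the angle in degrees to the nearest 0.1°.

Plate carrée maps x = Rλ, y = Rφ. The meridian scale is h = 1 and the parallel scale is k = 1/cos φ = sec φ.
At 27.2°: h = 1.000, k = 1.124; principal scales a = 1.124, b = 1.000.
sin(ω/2) = (a − b)/(a + b) = 0.1243/2.124 = 0.05853, so ω = 2 arcsin(0.05853) ≈ 6.7°.

6.7°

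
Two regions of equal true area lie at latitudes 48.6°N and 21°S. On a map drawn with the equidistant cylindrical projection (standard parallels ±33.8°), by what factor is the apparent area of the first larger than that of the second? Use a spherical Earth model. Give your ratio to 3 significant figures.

The equidistant cylindrical projection with φ₀ = 33.8° has h = 1 (meridians true) and k = cos φ₀ / cos φ along parallels.
Areal scale at 48.6°: h·k = 1.000 × 1.257 = 1.257.
Areal scale at 21°: h·k = 1.000 × 0.8901 = 0.8901.
Ratio = 1.257/0.8901 ≈ 1.41.

1.41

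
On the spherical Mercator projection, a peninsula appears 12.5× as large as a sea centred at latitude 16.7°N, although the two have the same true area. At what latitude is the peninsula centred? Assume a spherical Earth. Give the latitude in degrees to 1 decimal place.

On Mercator, (apparent₁)/(apparent₂) = sec²φ₁ / sec²φ₂ when true areas are equal.
cos²φ₂ / cos²φ₁ = 12.5  ⇒  cos φ₁ = cos 16.7° / √12.5 = 0.9578/3.536 = 0.2709.
φ₁ = arccos(0.2709) ≈ 74.3°.

74.3°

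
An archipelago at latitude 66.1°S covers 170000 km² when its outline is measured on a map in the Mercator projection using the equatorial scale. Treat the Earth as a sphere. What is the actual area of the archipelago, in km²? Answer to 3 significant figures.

27900 km²

For Mercator, h = k = sec φ (a conformal cylindrical projection has a single point scale, 1/cos φ).
Areal scale = k² = sec²φ = 1/cos²(66.1°) = 1/0.4051² = 6.092.
True area = apparent / (areal scale) = 170000 / 6.092 ≈ 27900 km².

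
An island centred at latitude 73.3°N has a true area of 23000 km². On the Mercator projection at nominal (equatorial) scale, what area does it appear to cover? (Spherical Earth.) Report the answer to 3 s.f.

279000 km²

The Mercator projection is conformal; its linear scale factor is the same in every direction and equals sec φ = 1/cos φ.
Areal scale = k² = sec²φ = 1/cos²(73.3°) = 1/0.2874² = 12.11.
Apparent area = 23000 × 12.11 ≈ 279000 km².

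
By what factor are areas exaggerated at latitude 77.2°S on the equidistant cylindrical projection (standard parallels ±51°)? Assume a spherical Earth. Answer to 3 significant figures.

2.84

The equidistant cylindrical projection with φ₀ = 51° has h = 1 (meridians true) and k = cos φ₀ / cos φ along parallels.
Areal scale = h·k = 1 × cos φ₀ / cos φ; at 77.2°, h = 1.000, k = 2.841, so h·k = 2.841.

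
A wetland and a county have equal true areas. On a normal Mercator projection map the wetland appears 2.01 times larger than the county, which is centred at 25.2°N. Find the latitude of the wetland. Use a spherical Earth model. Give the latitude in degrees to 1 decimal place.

50.3°

On Mercator, (apparent₁)/(apparent₂) = sec²φ₁ / sec²φ₂ when true areas are equal.
cos²φ₂ / cos²φ₁ = 2.01  ⇒  cos φ₁ = cos 25.2° / √2.01 = 0.9048/1.418 = 0.6382.
φ₁ = arccos(0.6382) ≈ 50.3°.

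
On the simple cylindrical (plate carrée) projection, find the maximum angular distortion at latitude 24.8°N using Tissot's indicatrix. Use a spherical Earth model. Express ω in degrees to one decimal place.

5.5°

For the equirectangular projection with φ₀ = 0 (plate carrée), h = 1 along meridians and k = sec φ along parallels.
At 24.8°: h = 1.000, k = 1.102; principal scales a = 1.102, b = 1.000.
sin(ω/2) = (a − b)/(a + b) = 0.1016/2.102 = 0.04834, so ω = 2 arcsin(0.04834) ≈ 5.5°.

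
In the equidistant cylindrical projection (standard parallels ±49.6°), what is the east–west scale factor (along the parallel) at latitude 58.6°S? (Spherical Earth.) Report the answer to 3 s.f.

1.24

In the equirectangular projection with standard parallel φ₀ = 49.6° (x = Rλ cos φ₀, y = Rφ), meridians are true-scale (h = 1) and the parallel scale is k = cos φ₀ / cos φ.
k = cos 49.6° / cos 58.6° = 0.6481/0.5210 = 1.244.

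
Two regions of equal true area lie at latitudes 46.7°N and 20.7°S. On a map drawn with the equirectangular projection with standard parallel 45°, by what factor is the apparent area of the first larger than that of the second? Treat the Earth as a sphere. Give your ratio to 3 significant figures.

1.36

In the equirectangular projection with standard parallel φ₀ = 45° (x = Rλ cos φ₀, y = Rφ), meridians are true-scale (h = 1) and the parallel scale is k = cos φ₀ / cos φ.
Areal scale at 46.7°: h·k = 1.000 × 1.031 = 1.031.
Areal scale at 20.7°: h·k = 1.000 × 0.7559 = 0.7559.
Ratio = 1.031/0.7559 ≈ 1.36.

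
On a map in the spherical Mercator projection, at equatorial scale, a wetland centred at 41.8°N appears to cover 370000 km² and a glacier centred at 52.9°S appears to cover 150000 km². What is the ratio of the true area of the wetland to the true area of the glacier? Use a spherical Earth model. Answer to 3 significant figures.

3.77

Since Mercator area scale is 1/cos²φ, the true area equals the apparent area multiplied by cos²φ.
True area of wetland: 370000 × cos²(41.8°) = 370000 × 0.5557 = 205600 km².
True area of glacier: 150000 × cos²(52.9°) = 150000 × 0.3639 = 54580 km².
Ratio = 205600 / 54580 ≈ 3.77.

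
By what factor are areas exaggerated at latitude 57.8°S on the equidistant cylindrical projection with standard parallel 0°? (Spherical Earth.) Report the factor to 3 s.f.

For the equirectangular projection with φ₀ = 0 (plate carrée), h = 1 along meridians and k = sec φ along parallels.
Areal scale = h·k = 1 × sec φ; at 57.8°, h = 1.000, k = 1.877, so h·k = 1.877.

1.88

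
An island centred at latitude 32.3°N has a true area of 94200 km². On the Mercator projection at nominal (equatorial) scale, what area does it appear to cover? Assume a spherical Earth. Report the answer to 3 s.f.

Mercator is conformal, so the point scale is isotropic: h = k = sec φ = 1/cos φ.
Areal scale = k² = sec²φ = 1/cos²(32.3°) = 1/0.8453² = 1.400.
Apparent area = 94200 × 1.400 ≈ 132000 km².

132000 km²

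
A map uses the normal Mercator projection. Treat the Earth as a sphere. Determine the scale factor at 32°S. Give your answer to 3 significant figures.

For Mercator, h = k = sec φ (a conformal cylindrical projection has a single point scale, 1/cos φ).
k = 1/cos 32° = 1/0.8480 = 1.179.

1.18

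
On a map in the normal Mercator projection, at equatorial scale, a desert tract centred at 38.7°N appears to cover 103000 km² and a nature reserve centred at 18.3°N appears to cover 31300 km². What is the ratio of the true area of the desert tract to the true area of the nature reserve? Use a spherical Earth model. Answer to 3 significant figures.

2.22

On Mercator the areal scale is sec²φ, so true area = apparent × cos²φ.
True area of desert tract: 103000 × cos²(38.7°) = 103000 × 0.6091 = 62730 km².
True area of nature reserve: 31300 × cos²(18.3°) = 31300 × 0.9014 = 28210 km².
Ratio = 62730 / 28210 ≈ 2.22.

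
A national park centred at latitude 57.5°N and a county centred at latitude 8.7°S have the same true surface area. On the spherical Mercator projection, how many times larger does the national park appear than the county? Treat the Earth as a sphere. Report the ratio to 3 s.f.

On Mercator, area is exaggerated by sec²φ = 1/cos²φ.
At 57.5°: sec²(57.5°) = 1/0.5373² = 3.464.
At 8.7°: sec²(8.7°) = 1/0.9885² = 1.023.
Ratio = 3.464/1.023 = cos²(8.7°)/cos²(57.5°) ≈ 3.38.

3.38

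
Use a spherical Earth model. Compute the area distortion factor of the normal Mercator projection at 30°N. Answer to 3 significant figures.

1.33

Mercator is conformal, so the point scale is isotropic: h = k = sec φ = 1/cos φ.
Areal scale = k² = sec²φ = 1/cos²(30°) = 1/0.8660² = 1.333.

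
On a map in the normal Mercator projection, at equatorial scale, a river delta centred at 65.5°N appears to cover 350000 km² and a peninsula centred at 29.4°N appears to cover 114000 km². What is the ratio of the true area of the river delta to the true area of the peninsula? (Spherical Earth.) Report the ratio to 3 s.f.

0.696

Mercator's areal exaggeration is sec²φ; hence true area = (apparent area) · cos²φ.
True area of river delta: 350000 × cos²(65.5°) = 350000 × 0.1720 = 60190 km².
True area of peninsula: 114000 × cos²(29.4°) = 114000 × 0.7590 = 86530 km².
Ratio = 60190 / 86530 ≈ 0.696.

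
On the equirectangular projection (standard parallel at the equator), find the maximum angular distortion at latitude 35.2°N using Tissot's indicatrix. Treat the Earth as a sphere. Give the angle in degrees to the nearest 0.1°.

11.6°

Plate carrée maps x = Rλ, y = Rφ. The meridian scale is h = 1 and the parallel scale is k = 1/cos φ = sec φ.
At 35.2°: h = 1.000, k = 1.224; principal scales a = 1.224, b = 1.000.
sin(ω/2) = (a − b)/(a + b) = 0.2238/2.224 = 0.1006, so ω = 2 arcsin(0.1006) ≈ 11.6°.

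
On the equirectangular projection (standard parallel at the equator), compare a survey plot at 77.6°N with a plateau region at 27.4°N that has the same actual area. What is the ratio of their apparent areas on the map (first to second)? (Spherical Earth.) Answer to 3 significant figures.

4.13

Plate carrée maps x = Rλ, y = Rφ. The meridian scale is h = 1 and the parallel scale is k = 1/cos φ = sec φ.
Areal scale at 77.6°: h·k = 1.000 × 4.657 = 4.657.
Areal scale at 27.4°: h·k = 1.000 × 1.126 = 1.126.
Ratio = 4.657/1.126 ≈ 4.13.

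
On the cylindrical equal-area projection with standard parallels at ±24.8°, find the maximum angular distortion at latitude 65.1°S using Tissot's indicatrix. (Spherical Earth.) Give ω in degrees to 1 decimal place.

For cylindrical equal-area with standard parallel φ₀, h = cos φ / cos φ₀ and k = cos φ₀ / cos φ, so h·k = 1.
At 65.1°: h = 0.4638, k = 2.156; principal scales a = 2.156, b = 0.4638.
sin(ω/2) = (a − b)/(a + b) = 1.692/2.620 = 0.6459, so ω = 2 arcsin(0.6459) ≈ 80.5°.

80.5°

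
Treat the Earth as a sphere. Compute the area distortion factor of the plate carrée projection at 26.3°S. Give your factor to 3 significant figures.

Plate carrée maps x = Rλ, y = Rφ. The meridian scale is h = 1 and the parallel scale is k = 1/cos φ = sec φ.
Areal scale = h·k = 1 × sec φ; at 26.3°, h = 1.000, k = 1.115, so h·k = 1.115.

1.12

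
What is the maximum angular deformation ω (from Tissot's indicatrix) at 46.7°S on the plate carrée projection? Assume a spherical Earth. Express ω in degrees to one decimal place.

In the plate carrée (x = Rλ, y = Rφ), meridians are true-scale (h = 1) and parallels are stretched by k = sec φ.
At 46.7°: h = 1.000, k = 1.458; principal scales a = 1.458, b = 1.000.
sin(ω/2) = (a − b)/(a + b) = 0.4581/2.458 = 0.1864, so ω = 2 arcsin(0.1864) ≈ 21.5°.

21.5°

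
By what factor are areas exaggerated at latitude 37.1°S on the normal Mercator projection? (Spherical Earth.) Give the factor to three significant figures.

Mercator is conformal, so the point scale is isotropic: h = k = sec φ = 1/cos φ.
Areal scale = k² = sec²φ = 1/cos²(37.1°) = 1/0.7976² = 1.572.

1.57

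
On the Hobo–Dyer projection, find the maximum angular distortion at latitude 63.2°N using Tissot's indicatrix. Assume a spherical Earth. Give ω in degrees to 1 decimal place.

The Hobo–Dyer projection is cylindrical equal-area with φ₀ = 37.5°. For cylindrical equal-area with standard parallel φ₀, h = cos φ / cos φ₀ and k = cos φ₀ / cos φ, so h·k = 1.
At 63.2°: h = 0.5683, k = 1.760; principal scales a = 1.760, b = 0.5683.
sin(ω/2) = (a − b)/(a + b) = 1.191/2.328 = 0.5117, so ω = 2 arcsin(0.5117) ≈ 61.6°.

61.6°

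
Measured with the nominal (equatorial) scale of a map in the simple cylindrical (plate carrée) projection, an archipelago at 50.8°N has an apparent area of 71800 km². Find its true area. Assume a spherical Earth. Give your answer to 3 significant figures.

For the equirectangular projection with φ₀ = 0 (plate carrée), h = 1 along meridians and k = sec φ along parallels.
Areal scale = h·k = 1 × sec φ; at 50.8°, h = 1.000, k = 1.582, so h·k = 1.582.
True area = apparent / (areal scale) = 71800 / 1.582 ≈ 45400 km².

45400 km²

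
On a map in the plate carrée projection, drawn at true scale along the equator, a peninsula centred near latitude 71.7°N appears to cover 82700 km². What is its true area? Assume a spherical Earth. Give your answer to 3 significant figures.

In the plate carrée (x = Rλ, y = Rφ), meridians are true-scale (h = 1) and parallels are stretched by k = sec φ.
Areal scale = h·k = 1 × sec φ; at 71.7°, h = 1.000, k = 3.185, so h·k = 3.185.
True area = apparent / (areal scale) = 82700 / 3.185 ≈ 26000 km².

26000 km²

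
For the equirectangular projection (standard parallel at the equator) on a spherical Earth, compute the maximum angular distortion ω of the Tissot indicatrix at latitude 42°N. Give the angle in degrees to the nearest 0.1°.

For the equirectangular projection with φ₀ = 0 (plate carrée), h = 1 along meridians and k = sec φ along parallels.
At 42°: h = 1.000, k = 1.346; principal scales a = 1.346, b = 1.000.
sin(ω/2) = (a − b)/(a + b) = 0.3456/2.346 = 0.1474, so ω = 2 arcsin(0.1474) ≈ 16.9°.

16.9°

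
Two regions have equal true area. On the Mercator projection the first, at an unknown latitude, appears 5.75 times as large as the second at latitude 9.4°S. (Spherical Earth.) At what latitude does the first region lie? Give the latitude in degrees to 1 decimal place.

For equal true areas on Mercator, apparent areas scale as sec²φ, so the ratio is cos²φ₂ / cos²φ₁.
cos²φ₂ / cos²φ₁ = 5.75  ⇒  cos φ₁ = cos 9.4° / √5.75 = 0.9866/2.398 = 0.4114.
φ₁ = arccos(0.4114) ≈ 65.7°.

65.7°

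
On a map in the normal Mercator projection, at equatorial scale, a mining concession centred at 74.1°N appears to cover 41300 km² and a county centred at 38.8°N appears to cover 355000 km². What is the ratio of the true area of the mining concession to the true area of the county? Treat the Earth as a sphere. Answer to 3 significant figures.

0.0144

On Mercator the areal scale is sec²φ, so true area = apparent × cos²φ.
True area of mining concession: 41300 × cos²(74.1°) = 41300 × 0.07505 = 3100 km².
True area of county: 355000 × cos²(38.8°) = 355000 × 0.6074 = 215600 km².
Ratio = 3100 / 215600 ≈ 0.0144.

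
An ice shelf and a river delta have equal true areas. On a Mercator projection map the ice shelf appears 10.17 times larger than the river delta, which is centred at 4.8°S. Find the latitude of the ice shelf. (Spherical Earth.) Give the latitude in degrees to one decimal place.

On Mercator, (apparent₁)/(apparent₂) = sec²φ₁ / sec²φ₂ when true areas are equal.
cos²φ₂ / cos²φ₁ = 10.17  ⇒  cos φ₁ = cos 4.8° / √10.17 = 0.9965/3.189 = 0.3125.
φ₁ = arccos(0.3125) ≈ 71.8°.

71.8°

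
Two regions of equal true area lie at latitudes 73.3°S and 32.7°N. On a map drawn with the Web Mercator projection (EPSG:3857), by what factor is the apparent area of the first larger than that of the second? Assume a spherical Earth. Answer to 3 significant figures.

On Mercator, area is exaggerated by sec²φ = 1/cos²φ.
At 73.3°: sec²(73.3°) = 1/0.2874² = 12.11.
At 32.7°: sec²(32.7°) = 1/0.8415² = 1.412.
Ratio = 12.11/1.412 = cos²(32.7°)/cos²(73.3°) ≈ 8.58.

8.58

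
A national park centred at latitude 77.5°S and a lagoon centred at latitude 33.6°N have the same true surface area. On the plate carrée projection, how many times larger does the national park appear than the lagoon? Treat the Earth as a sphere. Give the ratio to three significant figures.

In the plate carrée (x = Rλ, y = Rφ), meridians are true-scale (h = 1) and parallels are stretched by k = sec φ.
Areal scale at 77.5°: h·k = 1.000 × 4.620 = 4.620.
Areal scale at 33.6°: h·k = 1.000 × 1.201 = 1.201.
Ratio = 4.620/1.201 ≈ 3.85.

3.85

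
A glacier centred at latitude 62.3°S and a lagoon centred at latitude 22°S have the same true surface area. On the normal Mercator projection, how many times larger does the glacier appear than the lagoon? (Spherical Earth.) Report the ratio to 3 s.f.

On Mercator, area is exaggerated by sec²φ = 1/cos²φ.
At 62.3°: sec²(62.3°) = 1/0.4648² = 4.628.
At 22°: sec²(22°) = 1/0.9272² = 1.163.
Ratio = 4.628/1.163 = cos²(22°)/cos²(62.3°) ≈ 3.98.

3.98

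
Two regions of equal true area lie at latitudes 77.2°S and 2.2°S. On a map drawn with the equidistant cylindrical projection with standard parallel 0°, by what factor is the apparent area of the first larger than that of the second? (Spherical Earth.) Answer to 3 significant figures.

Plate carrée maps x = Rλ, y = Rφ. The meridian scale is h = 1 and the parallel scale is k = 1/cos φ = sec φ.
Areal scale at 77.2°: h·k = 1.000 × 4.514 = 4.514.
Areal scale at 2.2°: h·k = 1.000 × 1.001 = 1.001.
Ratio = 4.514/1.001 ≈ 4.51.

4.51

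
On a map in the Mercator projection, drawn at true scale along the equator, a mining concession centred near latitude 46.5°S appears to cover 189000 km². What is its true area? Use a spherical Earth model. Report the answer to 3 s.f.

89600 km²

The Mercator projection is conformal; its linear scale factor is the same in every direction and equals sec φ = 1/cos φ.
Areal scale = k² = sec²φ = 1/cos²(46.5°) = 1/0.6884² = 2.110.
True area = apparent / (areal scale) = 189000 / 2.110 ≈ 89600 km².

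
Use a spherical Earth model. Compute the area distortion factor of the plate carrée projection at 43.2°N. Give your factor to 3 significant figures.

1.37

In the plate carrée (x = Rλ, y = Rφ), meridians are true-scale (h = 1) and parallels are stretched by k = sec φ.
Areal scale = h·k = 1 × sec φ; at 43.2°, h = 1.000, k = 1.372, so h·k = 1.372.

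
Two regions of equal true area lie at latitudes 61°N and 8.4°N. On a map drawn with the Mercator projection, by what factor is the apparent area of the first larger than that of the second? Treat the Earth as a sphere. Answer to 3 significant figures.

4.16

Mercator is conformal with k = sec φ, so areal scale = k² = sec²φ.
At 61°: sec²(61°) = 1/0.4848² = 4.255.
At 8.4°: sec²(8.4°) = 1/0.9893² = 1.022.
Ratio = 4.255/1.022 = cos²(8.4°)/cos²(61°) ≈ 4.16.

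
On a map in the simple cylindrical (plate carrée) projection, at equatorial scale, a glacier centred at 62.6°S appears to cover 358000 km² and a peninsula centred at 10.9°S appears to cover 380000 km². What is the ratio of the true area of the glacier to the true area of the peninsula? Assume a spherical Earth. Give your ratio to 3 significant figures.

0.442

Plate carrée has h = 1 and k = sec φ, giving areal scale sec φ; true area = (apparent area) · cos φ.
True area of glacier: 358000 × cos(62.6°) = 358000 × 0.4602 = 164800 km².
True area of peninsula: 380000 × cos(10.9°) = 380000 × 0.9820 = 373100 km².
Ratio = 164800 / 373100 ≈ 0.442.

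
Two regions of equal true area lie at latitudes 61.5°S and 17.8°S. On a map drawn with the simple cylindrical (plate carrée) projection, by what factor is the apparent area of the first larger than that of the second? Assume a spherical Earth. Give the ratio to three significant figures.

Plate carrée maps x = Rλ, y = Rφ. The meridian scale is h = 1 and the parallel scale is k = 1/cos φ = sec φ.
Areal scale at 61.5°: h·k = 1.000 × 2.096 = 2.096.
Areal scale at 17.8°: h·k = 1.000 × 1.050 = 1.050.
Ratio = 2.096/1.050 ≈ 2.00.

2.00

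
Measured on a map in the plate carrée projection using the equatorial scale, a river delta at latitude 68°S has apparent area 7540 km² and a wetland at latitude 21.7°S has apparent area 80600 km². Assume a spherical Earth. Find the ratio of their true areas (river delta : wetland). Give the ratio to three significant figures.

Plate carrée has h = 1 and k = sec φ, giving areal scale sec φ; true area = (apparent area) · cos φ.
True area of river delta: 7540 × cos(68°) = 7540 × 0.3746 = 2825 km².
True area of wetland: 80600 × cos(21.7°) = 80600 × 0.9291 = 74890 km².
Ratio = 2825 / 74890 ≈ 0.0377.

0.0377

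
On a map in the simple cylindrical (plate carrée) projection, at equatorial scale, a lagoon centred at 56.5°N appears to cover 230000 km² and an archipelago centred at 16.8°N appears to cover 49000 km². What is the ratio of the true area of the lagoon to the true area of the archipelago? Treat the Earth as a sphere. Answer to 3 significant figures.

On the plate carrée, areal scale = h·k = 1 × sec φ, so true area = apparent × cos φ.
True area of lagoon: 230000 × cos(56.5°) = 230000 × 0.5519 = 126900 km².
True area of archipelago: 49000 × cos(16.8°) = 49000 × 0.9573 = 46910 km².
Ratio = 126900 / 46910 ≈ 2.71.

2.71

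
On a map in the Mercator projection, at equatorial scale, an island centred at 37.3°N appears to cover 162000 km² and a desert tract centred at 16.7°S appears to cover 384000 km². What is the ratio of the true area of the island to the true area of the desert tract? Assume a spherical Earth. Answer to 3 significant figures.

0.291

On Mercator the areal scale is sec²φ, so true area = apparent × cos²φ.
True area of island: 162000 × cos²(37.3°) = 162000 × 0.6328 = 102500 km².
True area of desert tract: 384000 × cos²(16.7°) = 384000 × 0.9174 = 352300 km².
Ratio = 102500 / 352300 ≈ 0.291.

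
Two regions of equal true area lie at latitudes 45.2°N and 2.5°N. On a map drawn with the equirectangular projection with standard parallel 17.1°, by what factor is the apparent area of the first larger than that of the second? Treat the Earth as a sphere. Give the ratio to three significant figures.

1.42

The equidistant cylindrical projection with φ₀ = 17.1° has h = 1 (meridians true) and k = cos φ₀ / cos φ along parallels.
Areal scale at 45.2°: h·k = 1.000 × 1.356 = 1.356.
Areal scale at 2.5°: h·k = 1.000 × 0.9567 = 0.9567.
Ratio = 1.356/0.9567 ≈ 1.42.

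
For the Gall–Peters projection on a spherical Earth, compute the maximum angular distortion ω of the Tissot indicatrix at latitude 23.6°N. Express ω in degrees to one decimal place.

29.4°

The Gall–Peters projection is cylindrical equal-area with φ₀ = 45°. Cylindrical equal-area (φ₀ = 45°): h = cos φ / cos 45° along meridians, k = cos 45° / cos φ along parallels; h·k = 1.
At 23.6°: h = 1.296, k = 0.7716; principal scales a = 1.296, b = 0.7716.
sin(ω/2) = (a − b)/(a + b) = 0.5243/2.068 = 0.2536, so ω = 2 arcsin(0.2536) ≈ 29.4°.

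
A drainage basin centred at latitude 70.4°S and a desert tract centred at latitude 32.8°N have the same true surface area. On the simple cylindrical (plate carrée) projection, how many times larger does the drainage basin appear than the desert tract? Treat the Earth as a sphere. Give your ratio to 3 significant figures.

In the plate carrée (x = Rλ, y = Rφ), meridians are true-scale (h = 1) and parallels are stretched by k = sec φ.
Areal scale at 70.4°: h·k = 1.000 × 2.981 = 2.981.
Areal scale at 32.8°: h·k = 1.000 × 1.190 = 1.190.
Ratio = 2.981/1.190 ≈ 2.51.

2.51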